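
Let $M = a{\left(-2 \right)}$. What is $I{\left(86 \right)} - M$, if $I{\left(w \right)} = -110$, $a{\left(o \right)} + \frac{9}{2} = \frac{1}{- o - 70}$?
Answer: $- \frac{7173}{68} \approx -105.49$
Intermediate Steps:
$a{\left(o \right)} = - \frac{9}{2} + \frac{1}{-70 - o}$ ($a{\left(o \right)} = - \frac{9}{2} + \frac{1}{- o - 70} = - \frac{9}{2} + \frac{1}{-70 - o}$)
$M = - \frac{307}{68}$ ($M = \frac{-632 - -18}{2 \left(70 - 2\right)} = \frac{-632 + 18}{2 \cdot 68} = \frac{1}{2} \cdot \frac{1}{68} \left(-614\right) = - \frac{307}{68} \approx -4.5147$)
$I{\left(86 \right)} - M = -110 - - \frac{307}{68} = -110 + \frac{307}{68} = - \frac{7173}{68}$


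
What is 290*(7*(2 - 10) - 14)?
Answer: -20300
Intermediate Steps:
290*(7*(2 - 10) - 14) = 290*(7*(-8) - 14) = 290*(-56 - 14) = 290*(-70) = -20300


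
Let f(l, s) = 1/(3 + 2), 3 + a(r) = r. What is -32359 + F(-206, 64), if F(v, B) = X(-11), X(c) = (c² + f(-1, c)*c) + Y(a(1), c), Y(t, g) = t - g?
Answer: -161156/5 ≈ -32231.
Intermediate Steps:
a(r) = -3 + r
f(l, s) = ⅕ (f(l, s) = 1/5 = ⅕)
X(c) = -2 + c² - 4*c/5 (X(c) = (c² + c/5) + ((-3 + 1) - c) = (c² + c/5) + (-2 - c) = -2 + c² - 4*c/5)
F(v, B) = 639/5 (F(v, B) = -2 + (-11)² - ⅘*(-11) = -2 + 121 + 44/5 = 639/5)
-32359 + F(-206, 64) = -32359 + 639/5 = -161156/5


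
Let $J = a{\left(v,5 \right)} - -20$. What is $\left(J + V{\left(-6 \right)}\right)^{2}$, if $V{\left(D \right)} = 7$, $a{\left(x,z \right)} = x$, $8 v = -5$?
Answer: $\frac{44521}{64} \approx 695.64$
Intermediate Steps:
$v = - \frac{5}{8}$ ($v = \frac{1}{8} \left(-5\right) = - \frac{5}{8} \approx -0.625$)
$J = \frac{155}{8}$ ($J = - \frac{5}{8} - -20 = - \frac{5}{8} + 20 = \frac{155}{8} \approx 19.375$)
$\left(J + V{\left(-6 \right)}\right)^{2} = \left(\frac{155}{8} + 7\right)^{2} = \left(\frac{211}{8}\right)^{2} = \frac{44521}{64}$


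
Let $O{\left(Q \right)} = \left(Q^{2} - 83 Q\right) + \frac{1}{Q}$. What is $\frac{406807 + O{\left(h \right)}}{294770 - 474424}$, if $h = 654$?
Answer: $- \frac{510277615}{117493716} \approx -4.343$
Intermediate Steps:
$O{\left(Q \right)} = \frac{1}{Q} + Q^{2} - 83 Q$
$\frac{406807 + O{\left(h \right)}}{294770 - 474424} = \frac{406807 + \frac{1 + 654^{2} \left(-83 + 654\right)}{654}}{294770 - 474424} = \frac{406807 + \frac{1 + 427716 \cdot 571}{654}}{-179654} = \left(406807 + \frac{1 + 244225836}{654}\right) \left(- \frac{1}{179654}\right) = \left(406807 + \frac{1}{654} \cdot 244225837\right) \left(- \frac{1}{179654}\right) = \left(406807 + \frac{244225837}{654}\right) \left(- \frac{1}{179654}\right) = \frac{510277615}{654} \left(- \frac{1}{179654}\right) = - \frac{510277615}{117493716}$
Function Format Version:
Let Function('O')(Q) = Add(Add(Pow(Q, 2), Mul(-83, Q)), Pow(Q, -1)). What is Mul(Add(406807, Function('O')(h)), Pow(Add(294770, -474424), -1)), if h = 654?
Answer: Rational(-510277615, 117493716) ≈ -4.3430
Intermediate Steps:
Function('O')(Q) = Add(Pow(Q, -1), Pow(Q, 2), Mul(-83, Q))
Mul(Add(406807, Function('O')(h)), Pow(Add(294770, -474424), -1)) = Mul(Add(406807, Mul(Pow(654, -1), Add(1, Mul(Pow(654, 2), Add(-83, 654))))), Pow(Add(294770, -474424), -1)) = Mul(Add(406807, Mul(Rational(1, 654), Add(1, Mul(427716, 571)))), Pow(-179654, -1)) = Mul(Add(406807, Mul(Rational(1, 654), Add(1, 244225836))), Rational(-1, 179654)) = Mul(Add(406807, Mul(Rational(1, 654), 244225837)), Rational(-1, 179654)) = Mul(Add(406807, Rational(244225837, 654)), Rational(-1, 179654)) = Mul(Rational(510277615, 654), Rational(-1, 179654)) = Rational(-510277615, 117493716)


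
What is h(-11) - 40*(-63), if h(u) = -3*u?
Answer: 2553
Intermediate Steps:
h(-11) - 40*(-63) = -3*(-11) - 40*(-63) = 33 + 2520 = 2553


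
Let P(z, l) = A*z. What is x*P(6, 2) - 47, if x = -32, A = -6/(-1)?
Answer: -1199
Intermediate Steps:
A = 6 (A = -6*(-1) = 6)
P(z, l) = 6*z
x*P(6, 2) - 47 = -192*6 - 47 = -32*36 - 47 = -1152 - 47 = -1199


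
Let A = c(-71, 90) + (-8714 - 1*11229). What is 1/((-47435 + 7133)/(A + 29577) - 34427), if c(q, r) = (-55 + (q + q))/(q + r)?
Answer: -182849/6295708261 ≈ -2.9043e-5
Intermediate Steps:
c(q, r) = (-55 + 2*q)/(q + r)
A = -379114/19 (A = (-55 + 2*(-71))/(-71 + 90) + (-8714 - 1*11229) = (-55 - 142)/19 + (-8714 - 11229) = (1/19)*(-197) - 19943 = -197/19 - 19943 = -379114/19 ≈ -19953.)
1/((-47435 + 7133)/(A + 29577) - 34427) = 1/((-47435 + 7133)/(-379114/19 + 29577) - 34427) = 1/(-40302/182849/19 - 34427) = 1/(-40302*19/182849 - 34427) = 1/(-765738/182849 - 34427) = 1/(-6295708261/182849) = -182849/6295708261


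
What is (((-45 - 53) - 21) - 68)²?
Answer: 34969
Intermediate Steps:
(((-45 - 53) - 21) - 68)² = ((-98 - 21) - 68)² = (-119 - 68)² = (-187)² = 34969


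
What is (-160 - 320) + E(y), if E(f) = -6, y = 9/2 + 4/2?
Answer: -486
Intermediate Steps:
y = 13/2 (y = 9*(1/2) + 4*(1/2) = 9/2 + 2 = 13/2 ≈ 6.5000)
(-160 - 320) + E(y) = (-160 - 320) - 6 = -480 - 6 = -486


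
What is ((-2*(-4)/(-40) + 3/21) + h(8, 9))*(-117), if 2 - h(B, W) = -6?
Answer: -32526/35 ≈ -929.31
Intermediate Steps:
h(B, W) = 8 (h(B, W) = 2 - 1*(-6) = 2 + 6 = 8)
((-2*(-4)/(-40) + 3/21) + h(8, 9))*(-117) = ((-2*(-4)/(-40) + 3/21) + 8)*(-117) = ((8*(-1/40) + 3*(1/21)) + 8)*(-117) = ((-⅕ + ⅐) + 8)*(-117) = (-2/35 + 8)*(-117) = (278/35)*(-117) = -32526/35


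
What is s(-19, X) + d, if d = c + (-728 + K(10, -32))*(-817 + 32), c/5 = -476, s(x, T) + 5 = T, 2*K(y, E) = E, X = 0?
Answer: 581655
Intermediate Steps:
K(y, E) = E/2
s(x, T) = -5 + T
c = -2380 (c = 5*(-476) = -2380)
d = 581660 (d = -2380 + (-728 + (1/2)*(-32))*(-817 + 32) = -2380 + (-728 - 16)*(-785) = -2380 - 744*(-785) = -2380 + 584040 = 581660)
s(-19, X) + d = (-5 + 0) + 581660 = -5 + 581660 = 581655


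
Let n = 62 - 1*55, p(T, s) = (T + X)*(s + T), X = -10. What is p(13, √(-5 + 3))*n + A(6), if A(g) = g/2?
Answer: 276 + 21*I*√2 ≈ 276.0 + 29.698*I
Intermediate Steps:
A(g) = g/2 (A(g) = g*(½) = g/2)
p(T, s) = (-10 + T)*(T + s) (p(T, s) = (T - 10)*(s + T) = (-10 + T)*(T + s))
n = 7 (n = 62 - 55 = 7)
p(13, √(-5 + 3))*n + A(6) = (13² - 10*13 - 10*√(-5 + 3) + 13*√(-5 + 3))*7 + (½)*6 = (169 - 130 - 10*I*√2 + 13*√(-2))*7 + 3 = (169 - 130 - 10*I*√2 + 13*(I*√2))*7 + 3 = (169 - 130 - 10*I*√2 + 13*I*√2)*7 + 3 = (39 + 3*I*√2)*7 + 3 = (273 + 21*I*√2) + 3 = 276 + 21*I*√2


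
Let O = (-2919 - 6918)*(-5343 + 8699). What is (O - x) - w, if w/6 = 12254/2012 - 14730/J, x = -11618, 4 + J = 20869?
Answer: -23090178961537/699673 ≈ -3.3001e+7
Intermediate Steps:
J = 20865 (J = -4 + 20869 = 20865)
w = 22604295/699673 (w = 6*(12254/2012 - 14730/20865) = 6*(12254*(1/2012) - 14730*1/20865) = 6*(6127/1006 - 982/1391) = 6*(7534765/1399346) = 22604295/699673 ≈ 32.307)
O = -33012972 (O = -9837*3356 = -33012972)
(O - x) - w = (-33012972 - 1*(-11618)) - 1*22604295/699673 = (-33012972 + 11618) - 22604295/699673 = -33001354 - 22604295/699673 = -23090178961537/699673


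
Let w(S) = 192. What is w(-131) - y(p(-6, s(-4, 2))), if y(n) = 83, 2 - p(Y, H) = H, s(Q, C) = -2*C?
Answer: 109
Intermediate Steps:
p(Y, H) = 2 - H
w(-131) - y(p(-6, s(-4, 2))) = 192 - 1*83 = 192 - 83 = 109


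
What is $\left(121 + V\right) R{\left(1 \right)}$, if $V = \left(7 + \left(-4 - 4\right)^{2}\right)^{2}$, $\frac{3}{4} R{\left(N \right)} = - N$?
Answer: $- \frac{20648}{3} \approx -6882.7$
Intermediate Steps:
$R{\left(N \right)} = - \frac{4 N}{3}$ ($R{\left(N \right)} = \frac{4 \left(- N\right)}{3} = - \frac{4 N}{3}$)
$V = 5041$ ($V = \left(7 + \left(-8\right)^{2}\right)^{2} = \left(7 + 64\right)^{2} = 71^{2} = 5041$)
$\left(121 + V\right) R{\left(1 \right)} = \left(121 + 5041\right) \left(\left(- \frac{4}{3}\right) 1\right) = 5162 \left(- \frac{4}{3}\right) = - \frac{20648}{3}$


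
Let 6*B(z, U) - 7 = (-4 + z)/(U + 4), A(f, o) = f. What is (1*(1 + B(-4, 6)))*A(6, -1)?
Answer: 61/5 ≈ 12.200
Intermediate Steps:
B(z, U) = 7/6 + (-4 + z)/(6*(4 + U)) (B(z, U) = 7/6 + ((-4 + z)/(U + 4))/6 = 7/6 + ((-4 + z)/(4 + U))/6 = 7/6 + (-4 + z)/(6*(4 + U)))
(1*(1 + B(-4, 6)))*A(6, -1) = (1*(1 + (24 - 4 + 7*6)/(6*(4 + 6))))*6 = (1*(1 + (⅙)*(24 - 4 + 42)/10))*6 = (1*(1 + (⅙)*(⅒)*62))*6 = (1*(1 + 31/30))*6 = (1*(61/30))*6 = (61/30)*6 = 61/5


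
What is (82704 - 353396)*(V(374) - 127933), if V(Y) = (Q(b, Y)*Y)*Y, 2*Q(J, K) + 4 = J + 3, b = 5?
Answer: -41096188748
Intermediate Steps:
Q(J, K) = -½ + J/2 (Q(J, K) = -2 + (J + 3)/2 = -2 + (3 + J)/2 = -2 + (3/2 + J/2) = -½ + J/2)
V(Y) = 2*Y² (V(Y) = ((-½ + (½)*5)*Y)*Y = ((-½ + 5/2)*Y)*Y = (2*Y)*Y = 2*Y²)
(82704 - 353396)*(V(374) - 127933) = (82704 - 353396)*(2*374² - 127933) = -270692*(2*139876 - 127933) = -270692*(279752 - 127933) = -270692*151819 = -41096188748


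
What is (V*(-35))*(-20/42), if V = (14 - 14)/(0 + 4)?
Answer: 0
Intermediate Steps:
V = 0 (V = 0/4 = 0*(¼) = 0)
(V*(-35))*(-20/42) = (0*(-35))*(-20/42) = 0*(-20*1/42) = 0*(-10/21) = 0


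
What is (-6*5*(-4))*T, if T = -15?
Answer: -1800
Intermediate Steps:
(-6*5*(-4))*T = (-6*5*(-4))*(-15) = -30*(-4)*(-15) = 120*(-15) = -1800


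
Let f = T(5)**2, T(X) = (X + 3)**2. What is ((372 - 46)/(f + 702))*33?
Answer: 5379/2399 ≈ 2.2422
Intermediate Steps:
T(X) = (3 + X)**2
f = 4096 (f = ((3 + 5)**2)**2 = (8**2)**2 = 64**2 = 4096)
((372 - 46)/(f + 702))*33 = ((372 - 46)/(4096 + 702))*33 = (326/4798)*33 = (326*(1/4798))*33 = (163/2399)*33 = 5379/2399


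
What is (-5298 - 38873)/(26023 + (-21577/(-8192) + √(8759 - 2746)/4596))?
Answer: -101849404159522843877376/60009855034335537911897 + 851485302718464*√6013/60009855034335537911897 ≈ -1.6972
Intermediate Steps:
(-5298 - 38873)/(26023 + (-21577/(-8192) + √(8759 - 2746)/4596)) = -44171/(26023 + (-21577*(-1/8192) + √6013*(1/4596))) = -44171/(26023 + (21577/8192 + √6013/4596)) = -44171/(213201993/8192 + √6013/4596)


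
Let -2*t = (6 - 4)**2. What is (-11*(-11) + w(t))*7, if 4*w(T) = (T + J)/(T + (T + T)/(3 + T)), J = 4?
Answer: 10157/12 ≈ 846.42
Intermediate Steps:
t = -2 (t = -(6 - 4)**2/2 = -1/2*2**2 = -1/2*4 = -2)
w(T) = (4 + T)/(4*(T + 2*T/(3 + T))) (w(T) = ((T + 4)/(T + (T + T)/(3 + T)))/4 = ((4 + T)/(T + (2*T)/(3 + T)))/4 = ((4 + T)/(T + 2*T/(3 + T)))/4 = (4 + T)/(4*(T + 2*T/(3 + T))))
(-11*(-11) + w(t))*7 = (-11*(-11) + (1/4)*(12 + (-2)**2 + 7*(-2))/(-2*(5 - 2)))*7 = (121 + (1/4)*(-1/2)*(12 + 4 - 14)/3)*7 = (121 + (1/4)*(-1/2)*(1/3)*2)*7 = (121 - 1/12)*7 = (1451/12)*7 = 10157/12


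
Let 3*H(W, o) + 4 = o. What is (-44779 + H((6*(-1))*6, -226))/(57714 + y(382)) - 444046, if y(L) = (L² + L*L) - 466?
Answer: -465044181815/1047288 ≈ -4.4405e+5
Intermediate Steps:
H(W, o) = -4/3 + o/3
y(L) = -466 + 2*L² (y(L) = (L² + L²) - 466 = 2*L² - 466 = -466 + 2*L²)
(-44779 + H((6*(-1))*6, -226))/(57714 + y(382)) - 444046 = (-44779 + (-4/3 + (⅓)*(-226)))/(57714 + (-466 + 2*382²)) - 444046 = (-44779 + (-4/3 - 226/3))/(57714 + (-466 + 2*145924)) - 444046 = (-44779 - 230/3)/(57714 + (-466 + 291848)) - 444046 = -134567/(3*(57714 + 291382)) - 444046 = -134567/3/349096 - 444046 = -134567/3*1/349096 - 444046 = -134567/1047288 - 444046 = -465044181815/1047288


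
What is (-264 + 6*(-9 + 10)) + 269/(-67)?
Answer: -17555/67 ≈ -262.02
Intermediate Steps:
(-264 + 6*(-9 + 10)) + 269/(-67) = (-264 + 6*1) + 269*(-1/67) = (-264 + 6) - 269/67 = -258 - 269/67 = -17555/67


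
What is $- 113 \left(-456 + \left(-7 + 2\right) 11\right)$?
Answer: $57743$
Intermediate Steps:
$- 113 \left(-456 + \left(-7 + 2\right) 11\right) = - 113 \left(-456 - 55\right) = \left(-113\right) \left(-511\right) = 57743$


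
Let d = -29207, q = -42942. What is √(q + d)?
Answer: I*√72149 ≈ 268.61*I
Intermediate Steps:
√(q + d) = √(-42942 - 29207) = √(-72149) = I*√72149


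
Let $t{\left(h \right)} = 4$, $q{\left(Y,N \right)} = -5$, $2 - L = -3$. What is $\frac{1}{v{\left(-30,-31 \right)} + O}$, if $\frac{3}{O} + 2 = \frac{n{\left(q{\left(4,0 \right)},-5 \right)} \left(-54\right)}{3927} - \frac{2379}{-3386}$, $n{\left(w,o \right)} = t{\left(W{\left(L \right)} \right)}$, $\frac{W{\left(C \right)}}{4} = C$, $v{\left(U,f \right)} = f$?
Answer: $- \frac{5994229}{199117921} \approx -0.030104$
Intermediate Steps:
$L = 5$ ($L = 2 - -3 = 2 + 3 = 5$)
$W{\left(C \right)} = 4 C$
$n{\left(w,o \right)} = 4$
$O = - \frac{13296822}{5994229}$ ($O = \frac{3}{-2 + \left(\frac{4 \left(-54\right)}{3927} - \frac{2379}{-3386}\right)} = \frac{3}{-2 - - \frac{2870319}{4432274}} = \frac{3}{-2 + \left(- \frac{72}{1309} + \frac{2379}{3386}\right)} = \frac{3}{-2 + \frac{2870319}{4432274}} = \frac{3}{- \frac{5994229}{4432274}} = 3 \left(- \frac{4432274}{5994229}\right) = - \frac{13296822}{5994229} \approx -2.2183$)
$\frac{1}{v{\left(-30,-31 \right)} + O} = \frac{1}{-31 - \frac{13296822}{5994229}} = \frac{1}{- \frac{199117921}{5994229}} = - \frac{5994229}{199117921}$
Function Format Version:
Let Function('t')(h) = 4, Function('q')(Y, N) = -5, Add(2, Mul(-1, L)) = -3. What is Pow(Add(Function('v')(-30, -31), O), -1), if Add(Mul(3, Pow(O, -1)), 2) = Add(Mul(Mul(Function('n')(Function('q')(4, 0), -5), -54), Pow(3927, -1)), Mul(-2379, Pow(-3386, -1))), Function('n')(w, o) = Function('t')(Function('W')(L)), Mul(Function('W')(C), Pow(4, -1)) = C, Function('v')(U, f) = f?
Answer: Rational(-5994229, 199117921) ≈ -0.030104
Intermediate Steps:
L = 5 (L = Add(2, Mul(-1, -3)) = Add(2, 3) = 5)
Function('W')(C) = Mul(4, C)
Function('n')(w, o) = 4
O = Rational(-13296822, 5994229) (O = Mul(3, Pow(Add(-2, Add(Mul(Mul(4, -54), Pow(3927, -1)), Mul(-2379, Pow(-3386, -1)))), -1)) = Mul(3, Pow(Add(-2, Add(Mul(-216, Rational(1, 3927)), Mul(-2379, Rational(-1, 3386)))), -1)) = Mul(3, Pow(Add(-2, Add(Rational(-72, 1309), Rational(2379, 3386))), -1)) = Mul(3, Pow(Add(-2, Rational(2870319, 4432274)), -1)) = Mul(3, Pow(Rational(-5994229, 4432274), -1)) = Mul(3, Rational(-4432274, 5994229)) = Rational(-13296822, 5994229) ≈ -2.2183)
Pow(Add(Function('v')(-30, -31), O), -1) = Pow(Add(-31, Rational(-13296822, 5994229)), -1) = Pow(Rational(-199117921, 5994229), -1) = Rational(-5994229, 199117921)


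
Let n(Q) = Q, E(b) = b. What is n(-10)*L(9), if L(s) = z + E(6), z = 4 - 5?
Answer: -50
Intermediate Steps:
z = -1
L(s) = 5 (L(s) = -1 + 6 = 5)
n(-10)*L(9) = -10*5 = -50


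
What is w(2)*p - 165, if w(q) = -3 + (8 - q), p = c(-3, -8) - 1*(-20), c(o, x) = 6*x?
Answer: -249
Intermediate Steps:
p = -28 (p = 6*(-8) - 1*(-20) = -48 + 20 = -28)
w(q) = 5 - q
w(2)*p - 165 = (5 - 1*2)*(-28) - 165 = (5 - 2)*(-28) - 165 = 3*(-28) - 165 = -84 - 165 = -249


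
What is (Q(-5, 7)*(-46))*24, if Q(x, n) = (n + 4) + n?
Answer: -19872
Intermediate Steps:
Q(x, n) = 4 + 2*n (Q(x, n) = (4 + n) + n = 4 + 2*n)
(Q(-5, 7)*(-46))*24 = ((4 + 2*7)*(-46))*24 = ((4 + 14)*(-46))*24 = (18*(-46))*24 = -828*24 = -19872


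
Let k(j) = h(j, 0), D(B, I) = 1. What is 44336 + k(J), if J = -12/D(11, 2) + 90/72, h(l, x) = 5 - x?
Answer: 44341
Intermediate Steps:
J = -43/4 (J = -12/1 + 90/72 = -12*1 + 90*(1/72) = -12 + 5/4 = -43/4 ≈ -10.750)
k(j) = 5 (k(j) = 5 - 1*0 = 5 + 0 = 5)
44336 + k(J) = 44336 + 5 = 44341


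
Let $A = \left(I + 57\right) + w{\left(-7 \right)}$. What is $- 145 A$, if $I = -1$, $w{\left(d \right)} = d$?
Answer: $-7105$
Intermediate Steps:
$A = 49$ ($A = \left(-1 + 57\right) - 7 = 56 - 7 = 49$)
$- 145 A = \left(-145\right) 49 = -7105$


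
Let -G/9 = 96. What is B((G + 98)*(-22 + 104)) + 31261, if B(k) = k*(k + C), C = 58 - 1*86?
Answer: 3947137341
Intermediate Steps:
G = -864 (G = -9*96 = -864)
C = -28 (C = 58 - 86 = -28)
B(k) = k*(-28 + k) (B(k) = k*(k - 28) = k*(-28 + k))
B((G + 98)*(-22 + 104)) + 31261 = ((-864 + 98)*(-22 + 104))*(-28 + (-864 + 98)*(-22 + 104)) + 31261 = (-766*82)*(-28 - 766*82) + 31261 = -62812*(-28 - 62812) + 31261 = -62812*(-62840) + 31261 = 3947106080 + 31261 = 3947137341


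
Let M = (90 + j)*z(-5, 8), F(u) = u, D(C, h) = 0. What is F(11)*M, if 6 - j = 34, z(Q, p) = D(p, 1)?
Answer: 0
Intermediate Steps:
z(Q, p) = 0
j = -28 (j = 6 - 1*34 = 6 - 34 = -28)
M = 0 (M = (90 - 28)*0 = 62*0 = 0)
F(11)*M = 11*0 = 0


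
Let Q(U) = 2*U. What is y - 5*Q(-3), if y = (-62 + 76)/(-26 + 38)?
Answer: 187/6 ≈ 31.167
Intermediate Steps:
y = 7/6 (y = 14/12 = 14*(1/12) = 7/6 ≈ 1.1667)
y - 5*Q(-3) = 7/6 - 10*(-3) = 7/6 - 5*(-6) = 7/6 + 30 = 187/6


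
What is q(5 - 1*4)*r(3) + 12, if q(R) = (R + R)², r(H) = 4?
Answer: 28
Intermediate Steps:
q(R) = 4*R² (q(R) = (2*R)² = 4*R²)
q(5 - 1*4)*r(3) + 12 = (4*(5 - 1*4)²)*4 + 12 = (4*(5 - 4)²)*4 + 12 = (4*1²)*4 + 12 = (4*1)*4 + 12 = 4*4 + 12 = 16 + 12 = 28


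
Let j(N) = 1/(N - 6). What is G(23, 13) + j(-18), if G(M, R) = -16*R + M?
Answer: -4441/24 ≈ -185.04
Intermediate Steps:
G(M, R) = M - 16*R
j(N) = 1/(-6 + N)
G(23, 13) + j(-18) = (23 - 16*13) + 1/(-6 - 18) = (23 - 208) + 1/(-24) = -185 - 1/24 = -4441/24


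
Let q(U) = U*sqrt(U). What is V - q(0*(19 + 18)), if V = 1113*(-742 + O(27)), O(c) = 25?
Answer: -798021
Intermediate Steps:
q(U) = U**(3/2)
V = -798021 (V = 1113*(-742 + 25) = 1113*(-717) = -798021)
V - q(0*(19 + 18)) = -798021 - (0*(19 + 18))**(3/2) = -798021 - (0*37)**(3/2) = -798021 - 0**(3/2) = -798021 - 1*0 = -798021 + 0 = -798021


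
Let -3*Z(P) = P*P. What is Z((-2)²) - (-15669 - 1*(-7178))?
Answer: 25457/3 ≈ 8485.7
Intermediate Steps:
Z(P) = -P²/3 (Z(P) = -P*P/3 = -P²/3)
Z((-2)²) - (-15669 - 1*(-7178)) = -((-2)²)²/3 - (-15669 - 1*(-7178)) = -⅓*4² - (-15669 + 7178) = -⅓*16 - 1*(-8491) = -16/3 + 8491 = 25457/3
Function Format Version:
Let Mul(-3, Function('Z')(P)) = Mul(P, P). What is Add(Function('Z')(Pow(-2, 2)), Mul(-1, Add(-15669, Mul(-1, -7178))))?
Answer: Rational(25457, 3) ≈ 8485.7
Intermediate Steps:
Function('Z')(P) = Mul(Rational(-1, 3), Pow(P, 2)) (Function('Z')(P) = Mul(Rational(-1, 3), Mul(P, P)) = Mul(Rational(-1, 3), Pow(P, 2)))
Add(Function('Z')(Pow(-2, 2)), Mul(-1, Add(-15669, Mul(-1, -7178)))) = Add(Mul(Rational(-1, 3), Pow(Pow(-2, 2), 2)), Mul(-1, Add(-15669, Mul(-1, -7178)))) = Add(Mul(Rational(-1, 3), Pow(4, 2)), Mul(-1, Add(-15669, 7178))) = Add(Mul(Rational(-1, 3), 16), Mul(-1, -8491)) = Add(Rational(-16, 3), 8491) = Rational(25457, 3)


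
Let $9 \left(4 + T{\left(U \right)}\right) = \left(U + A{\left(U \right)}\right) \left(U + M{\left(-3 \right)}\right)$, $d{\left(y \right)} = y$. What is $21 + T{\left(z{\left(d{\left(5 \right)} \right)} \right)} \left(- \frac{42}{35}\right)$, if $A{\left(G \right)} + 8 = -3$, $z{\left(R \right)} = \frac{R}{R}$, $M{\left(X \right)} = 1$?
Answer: $\frac{427}{15} \approx 28.467$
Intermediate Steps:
$z{\left(R \right)} = 1$
$A{\left(G \right)} = -11$ ($A{\left(G \right)} = -8 - 3 = -11$)
$T{\left(U \right)} = -4 + \frac{\left(1 + U\right) \left(-11 + U\right)}{9}$ ($T{\left(U \right)} = -4 + \frac{\left(U - 11\right) \left(U + 1\right)}{9} = -4 + \frac{\left(-11 + U\right) \left(1 + U\right)}{9} = -4 + \frac{\left(1 + U\right) \left(-11 + U\right)}{9}$)
$21 + T{\left(z{\left(d{\left(5 \right)} \right)} \right)} \left(- \frac{42}{35}\right) = 21 + \left(- \frac{47}{9} - \frac{10}{9} + \frac{1^{2}}{9}\right) \left(- \frac{42}{35}\right) = 21 + \left(- \frac{47}{9} - \frac{10}{9} + \frac{1}{9} \cdot 1\right) \left(\left(-42\right) \frac{1}{35}\right) = 21 + \left(- \frac{47}{9} - \frac{10}{9} + \frac{1}{9}\right) \left(- \frac{6}{5}\right) = 21 - - \frac{112}{15} = 21 + \frac{112}{15} = \frac{427}{15}$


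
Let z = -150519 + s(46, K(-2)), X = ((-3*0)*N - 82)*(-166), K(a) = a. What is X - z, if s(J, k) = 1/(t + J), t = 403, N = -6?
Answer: 73694818/449 ≈ 1.6413e+5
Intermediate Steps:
s(J, k) = 1/(403 + J)
X = 13612 (X = (-3*0*(-6) - 82)*(-166) = (0*(-6) - 82)*(-166) = (0 - 82)*(-166) = -82*(-166) = 13612)
z = -67583030/449 (z = -150519 + 1/(403 + 46) = -150519 + 1/449 = -67583030/449 ≈ -1.5052e+5)
X - z = 13612 - 1*(-67583030/449) = 13612 + 67583030/449 = 73694818/449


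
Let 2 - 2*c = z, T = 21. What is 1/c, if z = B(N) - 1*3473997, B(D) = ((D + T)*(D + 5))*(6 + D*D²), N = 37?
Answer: -2/119931325 ≈ -1.6676e-8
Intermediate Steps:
B(D) = (5 + D)*(6 + D³)*(21 + D) (B(D) = ((D + 21)*(D + 5))*(6 + D*D²) = ((21 + D)*(5 + D))*(6 + D³) = ((5 + D)*(21 + D))*(6 + D³) = (5 + D)*(6 + D³)*(21 + D))
z = 119931327 (z = (630 + 37⁵ + 6*37² + 26*37⁴ + 105*37³ + 156*37) - 1*3473997 = (630 + 69343957 + 6*1369 + 26*1874161 + 105*50653 + 5772) - 3473997 = (630 + 69343957 + 8214 + 48728186 + 5318565 + 5772) - 3473997 = 123405324 - 3473997 = 119931327)
c = -119931325/2 (c = 1 - ½*119931327 = 1 - 119931327/2 = -119931325/2 ≈ -5.9966e+7)
1/c = 1/(-119931325/2) = -2/119931325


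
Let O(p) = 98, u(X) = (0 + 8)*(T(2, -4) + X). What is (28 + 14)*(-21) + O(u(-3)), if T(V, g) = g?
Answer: -784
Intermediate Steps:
u(X) = -32 + 8*X (u(X) = (0 + 8)*(-4 + X) = 8*(-4 + X) = -32 + 8*X)
(28 + 14)*(-21) + O(u(-3)) = (28 + 14)*(-21) + 98 = 42*(-21) + 98 = -882 + 98 = -784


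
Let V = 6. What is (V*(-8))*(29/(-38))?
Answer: 696/19 ≈ 36.632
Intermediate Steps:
(V*(-8))*(29/(-38)) = (6*(-8))*(29/(-38)) = -1392*(-1)/38 = -48*(-29/38) = 696/19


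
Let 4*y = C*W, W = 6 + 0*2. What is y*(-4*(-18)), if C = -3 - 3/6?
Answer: -378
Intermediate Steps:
C = -7/2 (C = -3 - 3/6 = -3 - 1*½ = -3 - ½ = -7/2 ≈ -3.5000)
W = 6 (W = 6 + 0 = 6)
y = -21/4 (y = (-7/2*6)/4 = (¼)*(-21) = -21/4 ≈ -5.2500)
y*(-4*(-18)) = -(-21)*4*(-18)/4 = -(-21)*(-72)/4 = -21/4*72 = -378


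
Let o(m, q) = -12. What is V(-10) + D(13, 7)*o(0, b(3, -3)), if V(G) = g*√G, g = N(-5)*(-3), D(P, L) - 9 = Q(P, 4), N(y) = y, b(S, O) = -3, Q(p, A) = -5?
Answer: -48 + 15*I*√10 ≈ -48.0 + 47.434*I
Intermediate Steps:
D(P, L) = 4 (D(P, L) = 9 - 5 = 4)
g = 15 (g = -5*(-3) = 15)
V(G) = 15*√G
V(-10) + D(13, 7)*o(0, b(3, -3)) = 15*√(-10) + 4*(-12) = 15*(I*√10) - 48 = 15*I*√10 - 48 = -48 + 15*I*√10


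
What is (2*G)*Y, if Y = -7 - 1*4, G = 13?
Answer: -286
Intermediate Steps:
Y = -11 (Y = -7 - 4 = -11)
(2*G)*Y = (2*13)*(-11) = 26*(-11) = -286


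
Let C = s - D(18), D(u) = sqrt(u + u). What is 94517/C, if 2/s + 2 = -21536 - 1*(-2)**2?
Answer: -1018042607/64627 ≈ -15753.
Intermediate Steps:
D(u) = sqrt(2)*sqrt(u) (D(u) = sqrt(2*u) = sqrt(2)*sqrt(u))
s = -1/10771 (s = 2/(-2 + (-21536 - 1*(-2)**2)) = 2/(-2 + (-21536 - 1*4)) = 2/(-2 + (-21536 - 4)) = 2/(-2 - 21540) = 2/(-21542) = 2*(-1/21542) = -1/10771 ≈ -9.2842e-5)
C = -64627/10771 (C = -1/10771 - sqrt(2)*sqrt(18) = -1/10771 - sqrt(2)*3*sqrt(2) = -1/10771 - 1*6 = -1/10771 - 6 = -64627/10771 ≈ -6.0001)
94517/C = 94517/(-64627/10771) = 94517*(-10771/64627) = -1018042607/64627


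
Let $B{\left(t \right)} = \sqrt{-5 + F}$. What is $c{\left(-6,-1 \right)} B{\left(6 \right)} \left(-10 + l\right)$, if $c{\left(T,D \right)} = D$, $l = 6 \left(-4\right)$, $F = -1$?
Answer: $34 i \sqrt{6} \approx 83.283 i$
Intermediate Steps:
$l = -24$
$B{\left(t \right)} = i \sqrt{6}$ ($B{\left(t \right)} = \sqrt{-5 - 1} = \sqrt{-6} = i \sqrt{6}$)
$c{\left(-6,-1 \right)} B{\left(6 \right)} \left(-10 + l\right) = - i \sqrt{6} \left(-10 - 24\right) = - i \sqrt{6} \left(-34\right) = 34 i \sqrt{6}$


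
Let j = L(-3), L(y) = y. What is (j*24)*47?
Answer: -3384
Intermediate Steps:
j = -3
(j*24)*47 = -3*24*47 = -72*47 = -3384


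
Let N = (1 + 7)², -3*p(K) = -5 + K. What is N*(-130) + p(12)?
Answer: -24967/3 ≈ -8322.3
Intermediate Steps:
p(K) = 5/3 - K/3 (p(K) = -(-5 + K)/3 = 5/3 - K/3)
N = 64 (N = 8² = 64)
N*(-130) + p(12) = 64*(-130) + (5/3 - ⅓*12) = -8320 + (5/3 - 4) = -8320 - 7/3 = -24967/3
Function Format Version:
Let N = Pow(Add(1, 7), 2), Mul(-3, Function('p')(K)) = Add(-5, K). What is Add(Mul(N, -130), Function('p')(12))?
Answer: Rational(-24967, 3) ≈ -8322.3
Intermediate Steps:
Function('p')(K) = Add(Rational(5, 3), Mul(Rational(-1, 3), K)) (Function('p')(K) = Mul(Rational(-1, 3), Add(-5, K)) = Add(Rational(5, 3), Mul(Rational(-1, 3), K)))
N = 64 (N = Pow(8, 2) = 64)
Add(Mul(N, -130), Function('p')(12)) = Add(Mul(64, -130), Add(Rational(5, 3), Mul(Rational(-1, 3), 12))) = Add(-8320, Add(Rational(5, 3), -4)) = Add(-8320, Rational(-7, 3)) = Rational(-24967, 3)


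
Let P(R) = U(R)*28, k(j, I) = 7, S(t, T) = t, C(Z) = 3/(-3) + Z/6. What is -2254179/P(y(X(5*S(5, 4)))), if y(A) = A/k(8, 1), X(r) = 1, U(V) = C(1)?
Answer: 6762537/70 ≈ 96608.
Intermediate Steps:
C(Z) = -1 + Z/6 (C(Z) = 3*(-⅓) + Z*(⅙) = -1 + Z/6)
U(V) = -⅚ (U(V) = -1 + (⅙)*1 = -1 + ⅙ = -⅚)
y(A) = A/7
P(R) = -70/3 (P(R) = -⅚*28 = -70/3)
-2254179/P(y(X(5*S(5, 4)))) = -2254179/(-70/3) = -2254179*(-3/70) = 6762537/70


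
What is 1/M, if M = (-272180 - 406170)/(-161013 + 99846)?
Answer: 61167/678350 ≈ 0.090170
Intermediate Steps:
M = 678350/61167 (M = -678350/(-61167) = -678350*(-1/61167) = 678350/61167 ≈ 11.090)
1/M = 1/(678350/61167) = 61167/678350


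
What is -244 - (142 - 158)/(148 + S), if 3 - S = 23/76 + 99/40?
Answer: -27474196/112649 ≈ -243.89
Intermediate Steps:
S = 169/760 (S = 3 - (23/76 + 99/40) = 3 - 1*2111/760 = 3 - 2111/760 = 169/760 ≈ 0.22237)
-244 - (142 - 158)/(148 + S) = -244 - (142 - 158)/(148 + 169/760) = -244 - (-16)/112649/760 = -244 - (-16)*760/112649 = -244 - 1*(-12160/112649) = -244 + 12160/112649 = -27474196/112649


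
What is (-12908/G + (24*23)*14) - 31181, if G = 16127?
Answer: -378239439/16127 ≈ -23454.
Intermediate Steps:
(-12908/G + (24*23)*14) - 31181 = (-12908/16127 + (24*23)*14) - 31181 = (-12908*1/16127 + 552*14) - 31181 = (-12908/16127 + 7728) - 31181 = 124616548/16127 - 31181 = -378239439/16127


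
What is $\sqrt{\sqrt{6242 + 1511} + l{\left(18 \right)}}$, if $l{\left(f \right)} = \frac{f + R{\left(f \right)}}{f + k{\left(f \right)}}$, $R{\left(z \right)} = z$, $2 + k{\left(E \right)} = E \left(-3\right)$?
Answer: $\frac{\sqrt{-342 + 361 \sqrt{7753}}}{19} \approx 9.3329$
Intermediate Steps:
$k{\left(E \right)} = -2 - 3 E$ ($k{\left(E \right)} = -2 + E \left(-3\right) = -2 - 3 E$)
$l{\left(f \right)} = \frac{2 f}{-2 - 2 f}$ ($l{\left(f \right)} = \frac{f + f}{f - \left(2 + 3 f\right)} = \frac{2 f}{-2 - 2 f}$)
$\sqrt{\sqrt{6242 + 1511} + l{\left(18 \right)}} = \sqrt{\sqrt{6242 + 1511} - \frac{18}{1 + 18}} = \sqrt{\sqrt{7753} - \frac{18}{19}} = \sqrt{- \frac{18}{19} + \sqrt{7753}}$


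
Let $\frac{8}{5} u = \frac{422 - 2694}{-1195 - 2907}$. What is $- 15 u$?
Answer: $- \frac{10650}{2051} \approx -5.1926$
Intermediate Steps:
$u = \frac{710}{2051}$ ($u = \frac{5 \frac{422 - 2694}{-1195 - 2907}}{8} = \frac{5 \left(- \frac{2272}{-4102}\right)}{8} = \frac{5 \left(\left(-2272\right) \left(- \frac{1}{4102}\right)\right)}{8} = \frac{5}{8} \cdot \frac{1136}{2051} = \frac{710}{2051} \approx 0.34617$)
$- 15 u = \left(-15\right) \frac{710}{2051} = - \frac{10650}{2051}$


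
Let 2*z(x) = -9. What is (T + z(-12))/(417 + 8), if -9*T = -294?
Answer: 169/2550 ≈ 0.066275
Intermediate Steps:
T = 98/3 (T = -⅑*(-294) = 98/3 ≈ 32.667)
z(x) = -9/2 (z(x) = (½)*(-9) = -9/2)
(T + z(-12))/(417 + 8) = (98/3 - 9/2)/(417 + 8) = (169/6)/425 = (169/6)*(1/425) = 169/2550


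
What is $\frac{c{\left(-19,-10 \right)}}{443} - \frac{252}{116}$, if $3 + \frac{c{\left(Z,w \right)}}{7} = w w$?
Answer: $- \frac{8218}{12847} \approx -0.63968$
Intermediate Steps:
$c{\left(Z,w \right)} = -21 + 7 w^{2}$ ($c{\left(Z,w \right)} = -21 + 7 w w = -21 + 7 w^{2}$)
$\frac{c{\left(-19,-10 \right)}}{443} - \frac{252}{116} = \frac{-21 + 7 \left(-10\right)^{2}}{443} - \frac{252}{116} = \left(-21 + 7 \cdot 100\right) \frac{1}{443} - \frac{63}{29} = \left(-21 + 700\right) \frac{1}{443} - \frac{63}{29} = 679 \cdot \frac{1}{443} - \frac{63}{29} = \frac{679}{443} - \frac{63}{29} = - \frac{8218}{12847}$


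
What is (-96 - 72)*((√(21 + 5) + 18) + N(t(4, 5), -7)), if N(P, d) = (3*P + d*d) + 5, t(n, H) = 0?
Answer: -12096 - 168*√26 ≈ -12953.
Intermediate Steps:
N(P, d) = 5 + d² + 3*P (N(P, d) = (3*P + d²) + 5 = (d² + 3*P) + 5 = 5 + d² + 3*P)
(-96 - 72)*((√(21 + 5) + 18) + N(t(4, 5), -7)) = (-96 - 72)*((√(21 + 5) + 18) + (5 + (-7)² + 3*0)) = -168*((√26 + 18) + (5 + 49 + 0)) = -168*((18 + √26) + 54) = -168*(72 + √26) = -12096 - 168*√26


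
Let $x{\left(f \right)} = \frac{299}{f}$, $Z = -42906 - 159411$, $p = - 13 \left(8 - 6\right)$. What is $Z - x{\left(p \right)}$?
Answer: $- \frac{404611}{2} \approx -2.0231 \cdot 10^{5}$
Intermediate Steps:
$p = -26$ ($p = \left(-13\right) 2 = -26$)
$Z = -202317$
$Z - x{\left(p \right)} = -202317 - \frac{299}{-26} = -202317 - 299 \left(- \frac{1}{26}\right) = -202317 - - \frac{23}{2} = -202317 + \frac{23}{2} = - \frac{404611}{2}$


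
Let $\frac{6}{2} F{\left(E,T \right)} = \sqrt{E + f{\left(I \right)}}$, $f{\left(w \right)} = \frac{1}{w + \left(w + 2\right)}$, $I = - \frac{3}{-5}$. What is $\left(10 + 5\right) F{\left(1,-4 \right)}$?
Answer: $\frac{5 \sqrt{21}}{4} \approx 5.7282$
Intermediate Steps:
$I = \frac{3}{5}$ ($I = \left(-3\right) \left(- \frac{1}{5}\right) = \frac{3}{5} \approx 0.6$)
$f{\left(w \right)} = \frac{1}{2 + 2 w}$ ($f{\left(w \right)} = \frac{1}{w + \left(2 + w\right)} = \frac{1}{2 + 2 w}$)
$F{\left(E,T \right)} = \frac{\sqrt{\frac{5}{16} + E}}{3}$ ($F{\left(E,T \right)} = \frac{\sqrt{E + \frac{1}{2 \left(1 + \frac{3}{5}\right)}}}{3} = \frac{\sqrt{E + \frac{1}{2 \cdot \frac{8}{5}}}}{3} = \frac{\sqrt{E + \frac{1}{2} \cdot \frac{5}{8}}}{3} = \frac{\sqrt{E + \frac{5}{16}}}{3} = \frac{\sqrt{\frac{5}{16} + E}}{3}$)
$\left(10 + 5\right) F{\left(1,-4 \right)} = \left(10 + 5\right) \frac{\sqrt{5 + 16 \cdot 1}}{12} = 15 \frac{\sqrt{5 + 16}}{12} = 15 \frac{\sqrt{21}}{12} = \frac{5 \sqrt{21}}{4}$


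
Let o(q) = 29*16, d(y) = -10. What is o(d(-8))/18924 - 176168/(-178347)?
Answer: 94904340/93751073 ≈ 1.0123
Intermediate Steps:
o(q) = 464
o(d(-8))/18924 - 176168/(-178347) = 464/18924 - 176168/(-178347) = 464*(1/18924) - 176168*(-1/178347) = 116/4731 + 176168/178347 = 94904340/93751073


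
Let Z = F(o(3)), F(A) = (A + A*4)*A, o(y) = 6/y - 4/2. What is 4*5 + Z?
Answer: 20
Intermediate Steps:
o(y) = -2 + 6/y (o(y) = 6/y - 4*1/2 = 6/y - 2 = -2 + 6/y)
F(A) = 5*A**2 (F(A) = (A + 4*A)*A = (5*A)*A = 5*A**2)
Z = 0 (Z = 5*(-2 + 6/3)**2 = 5*(-2 + 6*(1/3))**2 = 5*(-2 + 2)**2 = 5*0**2 = 5*0 = 0)
4*5 + Z = 4*5 + 0 = 20 + 0 = 20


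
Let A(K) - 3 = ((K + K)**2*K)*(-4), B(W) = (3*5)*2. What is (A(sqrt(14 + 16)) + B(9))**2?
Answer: 6913089 - 31680*sqrt(30) ≈ 6.7396e+6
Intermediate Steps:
B(W) = 30 (B(W) = 15*2 = 30)
A(K) = 3 - 16*K**3 (A(K) = 3 + ((K + K)**2*K)*(-4) = 3 + ((2*K)**2*K)*(-4) = 3 + ((4*K**2)*K)*(-4) = 3 + (4*K**3)*(-4) = 3 - 16*K**3)
(A(sqrt(14 + 16)) + B(9))**2 = ((3 - 16*(14 + 16)**(3/2)) + 30)**2 = ((3 - 16*30*sqrt(30)) + 30)**2 = ((3 - 480*sqrt(30)) + 30)**2 = (33 - 480*sqrt(30))**2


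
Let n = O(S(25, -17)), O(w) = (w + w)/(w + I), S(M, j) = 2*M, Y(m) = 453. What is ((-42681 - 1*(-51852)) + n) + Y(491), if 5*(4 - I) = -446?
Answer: 1722821/179 ≈ 9624.7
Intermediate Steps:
I = 466/5 (I = 4 - ⅕*(-446) = 4 + 446/5 = 466/5 ≈ 93.200)
O(w) = 2*w/(466/5 + w) (O(w) = (w + w)/(w + 466/5) = (2*w)/(466/5 + w) = 2*w/(466/5 + w))
n = 125/179 (n = 10*(2*25)/(466 + 5*(2*25)) = 10*50/(466 + 5*50) = 10*50/(466 + 250) = 10*50/716 = 10*50*(1/716) = 125/179 ≈ 0.69832)
((-42681 - 1*(-51852)) + n) + Y(491) = ((-42681 - 1*(-51852)) + 125/179) + 453 = ((-42681 + 51852) + 125/179) + 453 = (9171 + 125/179) + 453 = 1641734/179 + 453 = 1722821/179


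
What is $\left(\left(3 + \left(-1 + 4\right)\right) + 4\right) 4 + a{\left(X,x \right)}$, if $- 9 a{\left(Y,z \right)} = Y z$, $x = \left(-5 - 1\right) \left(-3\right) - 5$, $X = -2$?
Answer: $\frac{386}{9} \approx 42.889$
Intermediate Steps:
$x = 13$ ($x = \left(-6\right) \left(-3\right) - 5 = 18 - 5 = 13$)
$a{\left(Y,z \right)} = - \frac{Y z}{9}$
$\left(\left(3 + \left(-1 + 4\right)\right) + 4\right) 4 + a{\left(X,x \right)} = \left(\left(3 + \left(-1 + 4\right)\right) + 4\right) 4 - \left(- \frac{2}{9}\right) 13 = \left(\left(3 + 3\right) + 4\right) 4 + \frac{26}{9} = \left(6 + 4\right) 4 + \frac{26}{9} = 10 \cdot 4 + \frac{26}{9} = 40 + \frac{26}{9} = \frac{386}{9}$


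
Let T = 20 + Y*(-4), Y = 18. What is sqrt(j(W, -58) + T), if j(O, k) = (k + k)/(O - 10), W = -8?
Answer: I*sqrt(410)/3 ≈ 6.7495*I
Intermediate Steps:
j(O, k) = 2*k/(-10 + O) (j(O, k) = (2*k)/(-10 + O) = 2*k/(-10 + O))
T = -52 (T = 20 + 18*(-4) = 20 - 72 = -52)
sqrt(j(W, -58) + T) = sqrt(2*(-58)/(-10 - 8) - 52) = sqrt(2*(-58)/(-18) - 52) = sqrt(2*(-58)*(-1/18) - 52) = sqrt(58/9 - 52) = sqrt(-410/9) = I*sqrt(410)/3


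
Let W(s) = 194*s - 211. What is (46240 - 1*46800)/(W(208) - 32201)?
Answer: -28/397 ≈ -0.070529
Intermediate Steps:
W(s) = -211 + 194*s
(46240 - 1*46800)/(W(208) - 32201) = (46240 - 1*46800)/((-211 + 194*208) - 32201) = (46240 - 46800)/((-211 + 40352) - 32201) = -560/(40141 - 32201) = -560/7940 = -560*1/7940 = -28/397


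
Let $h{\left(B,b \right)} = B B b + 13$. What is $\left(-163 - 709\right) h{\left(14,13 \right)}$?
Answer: $-2233192$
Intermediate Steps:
$h{\left(B,b \right)} = 13 + b B^{2}$ ($h{\left(B,b \right)} = B^{2} b + 13 = b B^{2} + 13 = 13 + b B^{2}$)
$\left(-163 - 709\right) h{\left(14,13 \right)} = \left(-163 - 709\right) \left(13 + 13 \cdot 14^{2}\right) = \left(-163 - 709\right) \left(13 + 13 \cdot 196\right) = - 872 \left(13 + 2548\right) = \left(-872\right) 2561 = -2233192$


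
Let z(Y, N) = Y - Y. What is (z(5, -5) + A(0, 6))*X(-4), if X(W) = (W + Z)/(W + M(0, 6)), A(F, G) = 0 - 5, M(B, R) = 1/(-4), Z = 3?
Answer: -20/17 ≈ -1.1765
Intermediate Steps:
M(B, R) = -¼
z(Y, N) = 0
A(F, G) = -5
X(W) = (3 + W)/(-¼ + W) (X(W) = (W + 3)/(W - ¼) = (3 + W)/(-¼ + W))
(z(5, -5) + A(0, 6))*X(-4) = (0 - 5)*(4*(3 - 4)/(-1 + 4*(-4))) = -20*(-1)/(-1 - 16) = -20*(-1)/(-17) = -20*(-1)*(-1)/17 = -5*4/17 = -20/17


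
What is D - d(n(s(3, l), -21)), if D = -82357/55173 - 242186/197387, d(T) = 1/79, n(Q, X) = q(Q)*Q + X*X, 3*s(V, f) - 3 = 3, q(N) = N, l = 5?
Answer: -2350738450574/860344203129 ≈ -2.7323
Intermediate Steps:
s(V, f) = 2 (s(V, f) = 1 + (⅓)*3 = 1 + 1 = 2)
n(Q, X) = Q² + X² (n(Q, X) = Q*Q + X*X = Q² + X²)
d(T) = 1/79
D = -29618329337/10890432951 (D = -82357*1/55173 - 242186*1/197387 = -82357/55173 - 242186/197387 = -29618329337/10890432951 ≈ -2.7197)
D - d(n(s(3, l), -21)) = -29618329337/10890432951 - 1*1/79 = -29618329337/10890432951 - 1/79 = -2350738450574/860344203129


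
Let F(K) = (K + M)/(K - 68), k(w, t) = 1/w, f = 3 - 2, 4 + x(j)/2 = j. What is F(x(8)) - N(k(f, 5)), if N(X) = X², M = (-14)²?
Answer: -22/5 ≈ -4.4000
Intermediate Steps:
M = 196
x(j) = -8 + 2*j
f = 1
F(K) = (196 + K)/(-68 + K) (F(K) = (K + 196)/(K - 68) = (196 + K)/(-68 + K))
F(x(8)) - N(k(f, 5)) = (196 + (-8 + 2*8))/(-68 + (-8 + 2*8)) - (1/1)² = (196 + (-8 + 16))/(-68 + (-8 + 16)) - 1*1² = (196 + 8)/(-68 + 8) - 1*1 = 204/(-60) - 1 = -1/60*204 - 1 = -17/5 - 1 = -22/5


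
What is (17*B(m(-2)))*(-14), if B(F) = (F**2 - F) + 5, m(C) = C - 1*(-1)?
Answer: -1666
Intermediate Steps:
m(C) = 1 + C (m(C) = C + 1 = 1 + C)
B(F) = 5 + F**2 - F
(17*B(m(-2)))*(-14) = (17*(5 + (1 - 2)**2 - (1 - 2)))*(-14) = (17*(5 + (-1)**2 - 1*(-1)))*(-14) = (17*(5 + 1 + 1))*(-14) = (17*7)*(-14) = 119*(-14) = -1666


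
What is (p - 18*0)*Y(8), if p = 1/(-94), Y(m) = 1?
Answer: -1/94 ≈ -0.010638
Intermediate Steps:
p = -1/94 ≈ -0.010638
(p - 18*0)*Y(8) = (-1/94 - 18*0)*1 = (-1/94 + 0)*1 = -1/94*1 = -1/94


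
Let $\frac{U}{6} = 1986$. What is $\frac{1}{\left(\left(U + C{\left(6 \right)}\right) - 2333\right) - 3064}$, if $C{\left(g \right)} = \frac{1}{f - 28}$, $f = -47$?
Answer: $\frac{75}{488924} \approx 0.0001534$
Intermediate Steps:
$U = 11916$ ($U = 6 \cdot 1986 = 11916$)
$C{\left(g \right)} = - \frac{1}{75}$ ($C{\left(g \right)} = \frac{1}{-47 - 28} = \frac{1}{-75} = - \frac{1}{75}$)
$\frac{1}{\left(\left(U + C{\left(6 \right)}\right) - 2333\right) - 3064} = \frac{1}{\left(\left(11916 - \frac{1}{75}\right) - 2333\right) - 3064} = \frac{1}{\left(\frac{893699}{75} - 2333\right) - 3064} = \frac{1}{\frac{718724}{75} - 3064} = \frac{1}{\frac{488924}{75}} = \frac{75}{488924}$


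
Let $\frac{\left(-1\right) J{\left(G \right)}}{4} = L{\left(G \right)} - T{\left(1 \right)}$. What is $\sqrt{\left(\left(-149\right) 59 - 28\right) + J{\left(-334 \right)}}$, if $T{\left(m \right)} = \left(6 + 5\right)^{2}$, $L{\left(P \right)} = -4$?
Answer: $i \sqrt{8319} \approx 91.208 i$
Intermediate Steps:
$T{\left(m \right)} = 121$ ($T{\left(m \right)} = 11^{2} = 121$)
$J{\left(G \right)} = 500$ ($J{\left(G \right)} = - 4 \left(-4 - 121\right) = \left(-4\right) \left(-125\right) = 500$)
$\sqrt{\left(\left(-149\right) 59 - 28\right) + J{\left(-334 \right)}} = \sqrt{\left(\left(-149\right) 59 - 28\right) + 500} = \sqrt{\left(-8791 - 28\right) + 500} = \sqrt{-8819 + 500} = \sqrt{-8319} = i \sqrt{8319}$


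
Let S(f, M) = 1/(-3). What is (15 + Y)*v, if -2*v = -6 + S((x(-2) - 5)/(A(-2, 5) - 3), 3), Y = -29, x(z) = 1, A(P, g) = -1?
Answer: -133/3 ≈ -44.333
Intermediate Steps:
S(f, M) = -⅓
v = 19/6 (v = -(-6 - ⅓)/2 = -½*(-19/3) = 19/6 ≈ 3.1667)
(15 + Y)*v = (15 - 29)*(19/6) = -14*19/6 = -133/3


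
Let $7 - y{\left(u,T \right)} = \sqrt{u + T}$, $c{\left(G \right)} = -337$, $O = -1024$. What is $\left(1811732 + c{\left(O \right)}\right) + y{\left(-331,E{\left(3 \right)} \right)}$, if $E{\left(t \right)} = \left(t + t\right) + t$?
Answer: $1811402 - i \sqrt{322} \approx 1.8114 \cdot 10^{6} - 17.944 i$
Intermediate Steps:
$E{\left(t \right)} = 3 t$ ($E{\left(t \right)} = 2 t + t = 3 t$)
$y{\left(u,T \right)} = 7 - \sqrt{T + u}$ ($y{\left(u,T \right)} = 7 - \sqrt{u + T} = 7 - \sqrt{T + u}$)
$\left(1811732 + c{\left(O \right)}\right) + y{\left(-331,E{\left(3 \right)} \right)} = \left(1811732 - 337\right) + \left(7 - \sqrt{3 \cdot 3 - 331}\right) = 1811395 + \left(7 - \sqrt{9 - 331}\right) = 1811395 + \left(7 - \sqrt{-322}\right) = 1811395 + \left(7 - i \sqrt{322}\right) = 1811402 - i \sqrt{322}$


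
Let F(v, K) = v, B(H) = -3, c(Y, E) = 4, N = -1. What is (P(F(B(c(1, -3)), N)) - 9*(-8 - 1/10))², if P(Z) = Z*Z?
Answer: 670761/100 ≈ 6707.6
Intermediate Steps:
P(Z) = Z²
(P(F(B(c(1, -3)), N)) - 9*(-8 - 1/10))² = ((-3)² - 9*(-8 - 1/10))² = (9 - 9*(-8 - 1*⅒))² = (9 - 9*(-8 - ⅒))² = (9 - 9*(-81/10))² = (9 + 729/10)² = (819/10)² = 670761/100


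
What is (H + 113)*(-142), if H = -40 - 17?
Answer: -7952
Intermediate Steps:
H = -57
(H + 113)*(-142) = (-57 + 113)*(-142) = 56*(-142) = -7952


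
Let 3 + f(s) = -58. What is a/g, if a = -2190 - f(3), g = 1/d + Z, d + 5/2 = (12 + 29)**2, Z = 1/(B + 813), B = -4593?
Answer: -3001762260/467 ≈ -6.4278e+6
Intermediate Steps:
f(s) = -61 (f(s) = -3 - 58 = -61)
Z = -1/3780 (Z = 1/(-4593 + 813) = 1/(-3780) = -1/3780 ≈ -0.00026455)
d = 3357/2 (d = -5/2 + (12 + 29)**2 = -5/2 + 41**2 = -5/2 + 1681 = 3357/2 ≈ 1678.5)
g = 467/1409940 (g = 1/(3357/2) - 1/3780 = 2/3357 - 1/3780 = 467/1409940 ≈ 0.00033122)
a = -2129 (a = -2190 - 1*(-61) = -2190 + 61 = -2129)
a/g = -2129/467/1409940 = -2129*1409940/467 = -3001762260/467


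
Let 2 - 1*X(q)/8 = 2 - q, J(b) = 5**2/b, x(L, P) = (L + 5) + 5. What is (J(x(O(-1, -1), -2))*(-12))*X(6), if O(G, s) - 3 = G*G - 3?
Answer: -14400/11 ≈ -1309.1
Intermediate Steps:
O(G, s) = G**2 (O(G, s) = 3 + (G*G - 3) = 3 + (G**2 - 3) = 3 + (-3 + G**2) = G**2)
x(L, P) = 10 + L (x(L, P) = (5 + L) + 5 = 10 + L)
J(b) = 25/b
X(q) = 8*q (X(q) = 16 - 8*(2 - q) = 16 + (-16 + 8*q) = 8*q)
(J(x(O(-1, -1), -2))*(-12))*X(6) = ((25/(10 + (-1)**2))*(-12))*(8*6) = ((25/(10 + 1))*(-12))*48 = ((25/11)*(-12))*48 = -300/11*48 = -14400/11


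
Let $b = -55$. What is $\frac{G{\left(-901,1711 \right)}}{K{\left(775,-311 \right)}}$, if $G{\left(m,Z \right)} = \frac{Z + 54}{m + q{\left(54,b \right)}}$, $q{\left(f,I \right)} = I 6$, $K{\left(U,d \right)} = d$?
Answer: $\frac{1765}{382841} \approx 0.0046103$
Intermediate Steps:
$q{\left(f,I \right)} = 6 I$
$G{\left(m,Z \right)} = \frac{54 + Z}{-330 + m}$ ($G{\left(m,Z \right)} = \frac{Z + 54}{m + 6 \left(-55\right)} = \frac{54 + Z}{m - 330} = \frac{54 + Z}{-330 + m}$)
$\frac{G{\left(-901,1711 \right)}}{K{\left(775,-311 \right)}} = \frac{\frac{1}{-330 - 901} \left(54 + 1711\right)}{-311} = \frac{1}{-1231} \cdot 1765 \left(- \frac{1}{311}\right) = \left(- \frac{1}{1231}\right) 1765 \left(- \frac{1}{311}\right) = \left(- \frac{1765}{1231}\right) \left(- \frac{1}{311}\right) = \frac{1765}{382841}$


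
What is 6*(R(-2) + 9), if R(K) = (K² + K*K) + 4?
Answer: 126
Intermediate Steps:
R(K) = 4 + 2*K² (R(K) = (K² + K²) + 4 = 2*K² + 4 = 4 + 2*K²)
6*(R(-2) + 9) = 6*((4 + 2*(-2)²) + 9) = 6*((4 + 2*4) + 9) = 6*((4 + 8) + 9) = 6*(12 + 9) = 6*21 = 126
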